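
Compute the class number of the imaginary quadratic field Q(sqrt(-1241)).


K = Q(sqrt(-1241)). d mod 4 = 3, so D = disc(K) = 4d = -4964
h(K) equals the number of primitive reduced positive-definite forms (a, b, c) = a*x^2 + b*x*y + c*y^2 with b^2 - 4ac = D,
where reduced means |b| <= a <= c, with b >= 0 whenever |b| = a or a = c, and primitive means gcd(a, b, c) = 1.
Reduced forces 3a^2 <= |D| = 4964, so 1 <= a <= 40; b must have the parity of D, and c = (b^2 - D)/(4a) must be an integer >= a.
Enumerate a = 1..40, b in [-a, a]:
  a=1: (1, 0, 1241)  [1]
  a=2: (2, 2, 621)  [1]
  a=3: (3, -2, 414), (3, 2, 414)  [2]
  a=4: none
  a=5: (5, -4, 249), (5, 4, 249)  [2]
  a=6: (6, -2, 207), (6, 2, 207)  [2]
  a=7..8: none
  a=9: (9, -2, 138), (9, 2, 138)  [2]
  a=10: (10, -6, 125), (10, 6, 125)  [2]
  a=11..14: none
  a=15: (15, -14, 86), (15, -4, 83), (15, 4, 83), (15, 14, 86)  [4]
  a=16: none
  a=17: (17, 0, 73)  [1]
  a=18: (18, -2, 69), (18, 2, 69)  [2]
  a=19..22: none
  a=23: (23, -2, 54), (23, 2, 54)  [2]
  a=24: none
  a=25: (25, -6, 50), (25, 6, 50)  [2]
  a=26: none
  a=27: (27, -2, 46), (27, 2, 46)  [2]
  a=28: none
  a=29: (29, -16, 45), (29, 16, 45)  [2]
  a=30: (30, -26, 47), (30, -14, 43), (30, 14, 43), (30, 26, 47)  [4]
  a=31..33: none
  a=34: (34, 34, 45)  [1]
  a=35..40: none
Total reduced forms: 1 + 1 + 2 + 2 + 2 + 2 + 2 + 4 + 1 + 2 + 2 + 2 + 2 + 2 + 4 + 1 = 32
h = 32

32


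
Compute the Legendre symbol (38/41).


p = 41 is prime, so compute (38/41) with the reciprocity algorithm (Jacobi-symbol steps: pull out 2s via (2/n), flip via reciprocity, reduce):
  pull out 2: (2/41) = +1  (since 41 mod 8 = 1)
  reciprocity: (19/41) -> +(41/19)
  reduce: (3/19)
  reciprocity: (3/19) -> -(19/3)
  reduce: (1/3)
  (1/3) = 1
Product of signs = -1
(38/41) = -1

-1


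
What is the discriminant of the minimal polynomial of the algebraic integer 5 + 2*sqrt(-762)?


The element 5 + 2*sqrt(-762) has minimal polynomial:
x^2 - 10*x + 3073
Discriminant = (-10)^2 - 4*(3073)
= 100 - 12292
= -12192

-12192


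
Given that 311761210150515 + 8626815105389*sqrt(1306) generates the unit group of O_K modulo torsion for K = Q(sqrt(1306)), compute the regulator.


epsilon = 311761210150515 + 8626815105389*sqrt(1306)
= 6.2352e+14
R = ln(6.2352e+14)
= 34.0664

34.0664


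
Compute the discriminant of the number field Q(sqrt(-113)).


For K = Q(sqrt(d)) with d squarefree: disc(K) = d if d = 1 mod 4, and disc(K) = 4d if d = 2 or 3 mod 4.
Here d = -113, and d mod 4 = 3.
d = 3 mod 4, not 1 (O_K = Z[sqrt(d)]), so disc(K) = 4d = 4 * (-113) = -452

-452


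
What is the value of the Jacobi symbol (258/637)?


Compute (258/637) via quadratic reciprocity:
  pull out 2: (2/637) = -1  (since 637 mod 8 = 5)
  reciprocity: (129/637) -> +(637/129)
  reduce: (121/129)
  reciprocity: (121/129) -> +(129/121)
  reduce: (8/121)
  pull out 2: (2/121) = +1  (since 121 mod 8 = 1)
  pull out 2: (2/121) = +1  (since 121 mod 8 = 1)
  pull out 2: (2/121) = +1  (since 121 mod 8 = 1)
  (1/121) = 1
Product of signs = -1

-1


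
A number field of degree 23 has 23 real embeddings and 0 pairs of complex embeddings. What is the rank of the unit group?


By Dirichlet's unit theorem:
rank = r1 + r2 - 1
= 23 + 0 - 1
= 22

22


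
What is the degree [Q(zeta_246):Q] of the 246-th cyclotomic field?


The degree equals Euler's totient phi(246).
246 = 2 * 3 * 41
phi(246) = 80

80


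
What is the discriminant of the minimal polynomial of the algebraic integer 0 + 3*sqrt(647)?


The element 0 + 3*sqrt(647) has minimal polynomial:
x^2 + 0*x - 5823
Discriminant = (0)^2 - 4*(-5823)
= 0 + 23292
= 23292

23292


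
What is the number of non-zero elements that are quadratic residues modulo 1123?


For prime p, the number of non-zero quadratic residues is (p-1)/2.
= (1123-1)/2
= 561

561


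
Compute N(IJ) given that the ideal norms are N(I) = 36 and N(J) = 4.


N(IJ) = N(I) * N(J)
= 36 * 4
= 144

144


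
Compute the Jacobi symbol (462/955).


Compute (462/955) via quadratic reciprocity:
  pull out 2: (2/955) = -1  (since 955 mod 8 = 3)
  reciprocity: (231/955) -> -(955/231)
  reduce: (31/231)
  reciprocity: (31/231) -> -(231/31)
  reduce: (14/31)
  pull out 2: (2/31) = +1  (since 31 mod 8 = 7)
  reciprocity: (7/31) -> -(31/7)
  reduce: (3/7)
  reciprocity: (3/7) -> -(7/3)
  reduce: (1/3)
  (1/3) = 1
Product of signs = -1

-1


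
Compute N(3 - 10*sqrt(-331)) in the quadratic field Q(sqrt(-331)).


N(a + b*sqrt(d)) = a^2 - d*b^2
= (3)^2 - (-331)*(-10)^2
= 9 + 33100
= 33109

33109


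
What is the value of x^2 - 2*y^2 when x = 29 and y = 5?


x^2 - d*y^2
= 29^2 - 2*5^2
= 841 - 50
= 791

791


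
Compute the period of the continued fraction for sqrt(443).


Run the CF algorithm for sqrt(443).
a_0 = floor(sqrt(443)) = 21; set m_0=0, q_0=1.
Recurrence: m' = q*a - m,  q' = (d - m'^2)/q,  a' = floor((a_0 + m')/q').
  step 1: m=21, q=2, a=21
  step 2: m=21, q=1, a=42
a_2 = 2*a_0 = 42, so the period closes here.
sqrt(443) = [21; 21, 42]
Period length = 2

2


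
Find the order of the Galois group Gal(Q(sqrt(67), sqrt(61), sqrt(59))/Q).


The 3 square roots of distinct primes are multiplicatively independent over Q,
so [K:Q] = 2^3 and Gal(K/Q) is isomorphic to (Z/2Z)^3.
|Gal| = 2^3 = 8

8


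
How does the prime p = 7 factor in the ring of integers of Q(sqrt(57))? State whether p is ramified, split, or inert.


K = Q(sqrt(57)). Since d mod 4 = 1, disc(K) = 57.
Check p | disc: 57 mod 7 = 1.
p does not divide disc. Compute Legendre symbol (d/p):
1^((7-1)/2) mod 7 = 1
(d/p) = 1, so p splits: (p) = P*P' with e=1, f=1, g=2.
Therefore p is split.

split


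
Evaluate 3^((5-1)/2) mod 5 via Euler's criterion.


p = 5 is prime and the exponent is (p-1)/2 = 2, so by Euler's criterion 3^2 = (3/5) = +1 or -1 mod 5.
Compute by square-and-multiply:
  2 = 2 (binary 10)
  Repeated squaring mod 5: 3^1 = 3, 3^2 = 4
  3^2 = 4 mod 5
Result 4 = p - 1 = -1 mod 5: 3 is a quadratic non-residue mod 5. As a residue in [0, p-1] the value is 4.
3^2 mod 5 = 4

4


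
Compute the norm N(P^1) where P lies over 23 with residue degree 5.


N(P^a) = p^(a*f)
= 23^(1*5)
= 23^5
= 6436343

6436343


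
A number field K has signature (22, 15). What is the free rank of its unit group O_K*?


By Dirichlet's unit theorem:
rank = r1 + r2 - 1
= 22 + 15 - 1
= 36

36


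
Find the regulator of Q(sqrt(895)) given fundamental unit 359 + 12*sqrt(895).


epsilon = 359 + 12*sqrt(895)
= 717.9986
R = ln(717.9986)
= 6.5765

6.5765


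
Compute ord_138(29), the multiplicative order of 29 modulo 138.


We want ord_138(29), the smallest k >= 1 with 29^k = 1 mod 138.
n = 138 = 2 * 3 * 23, phi(138) = 44; the order divides phi(n).
Divisors of 44: 1, 2, 4, 11, 22, 44
Repeated squaring mod 138: 29^1 = 29, 29^2 = 13, 29^4 = 31, 29^8 = 133, 29^16 = 25, 29^32 = 73
Test divisors in increasing order:
  k=1: 29^1 = 29 mod 138
  k=2: 29^2 = 13 mod 138
  k=4: 29^4 = 31 mod 138
  k=11: 29^11 = 133 * 13 * 29 = 47 mod 138
  k=22: 29^22 = 25 * 31 * 13 = 1 mod 138  <- first divisor giving 1
Order = 22

22


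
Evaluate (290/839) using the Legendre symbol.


p = 839 is prime, so compute (290/839) with the reciprocity algorithm (Jacobi-symbol steps: pull out 2s via (2/n), flip via reciprocity, reduce):
  pull out 2: (2/839) = +1  (since 839 mod 8 = 7)
  reciprocity: (145/839) -> +(839/145)
  reduce: (114/145)
  pull out 2: (2/145) = +1  (since 145 mod 8 = 1)
  reciprocity: (57/145) -> +(145/57)
  reduce: (31/57)
  reciprocity: (31/57) -> +(57/31)
  reduce: (26/31)
  pull out 2: (2/31) = +1  (since 31 mod 8 = 7)
  reciprocity: (13/31) -> +(31/13)
  reduce: (5/13)
  reciprocity: (5/13) -> +(13/5)
  reduce: (3/5)
  reciprocity: (3/5) -> +(5/3)
  reduce: (2/3)
  pull out 2: (2/3) = -1  (since 3 mod 8 = 3)
  (1/3) = 1
Product of signs = -1
(290/839) = -1

-1


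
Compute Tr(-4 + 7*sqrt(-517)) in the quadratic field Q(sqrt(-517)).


Tr(a + b*sqrt(d)) = (a + b*sqrt(d)) + (a - b*sqrt(d)) = 2a
= 2 * (-4)
= -8

-8


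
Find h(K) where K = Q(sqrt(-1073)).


K = Q(sqrt(-1073)). d mod 4 = 3, so D = disc(K) = 4d = -4292
h(K) equals the number of primitive reduced positive-definite forms (a, b, c) = a*x^2 + b*x*y + c*y^2 with b^2 - 4ac = D,
where reduced means |b| <= a <= c, with b >= 0 whenever |b| = a or a = c, and primitive means gcd(a, b, c) = 1.
Reduced forces 3a^2 <= |D| = 4292, so 1 <= a <= 37; b must have the parity of D, and c = (b^2 - D)/(4a) must be an integer >= a.
Enumerate a = 1..37, b in [-a, a]:
  a=1: (1, 0, 1073)  [1]
  a=2: (2, 2, 537)  [1]
  a=3: (3, -2, 358), (3, 2, 358)  [2]
  a=4..5: none
  a=6: (6, -2, 179), (6, 2, 179)  [2]
  a=7..8: none
  a=9: (9, -8, 121), (9, 8, 121)  [2]
  a=10: none
  a=11: (11, -8, 99), (11, 8, 99)  [2]
  a=12..16: none
  a=17: (17, -14, 66), (17, 14, 66)  [2]
  a=18: (18, -10, 61), (18, 10, 61)  [2]
  a=19..21: none
  a=22: (22, -14, 51), (22, 14, 51)  [2]
  a=23: (23, -20, 51), (23, 20, 51)  [2]
  a=24..26: none
  a=27: (27, -26, 46), (27, 26, 46)  [2]
  a=28: none
  a=29: (29, 0, 37)  [1]
  a=30..32: none
  a=33: (33, -14, 34), (33, 8, 33), (33, 14, 34)  [3]
  a=34..37: none
Total reduced forms: 1 + 1 + 2 + 2 + 2 + 2 + 2 + 2 + 2 + 2 + 2 + 1 + 3 = 24
h = 24

24


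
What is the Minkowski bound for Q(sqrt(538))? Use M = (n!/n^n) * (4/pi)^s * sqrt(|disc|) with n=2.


d = 538, d mod 4 = 2, so disc(K) = 4d = 2152; |disc(K)| = 2152
Real quadratic field, so n = 2, s = r2 = 0, r1 = 2
M = (n!/n^n) * (4/pi)^s * sqrt(|disc(K)|) = (2!/2^2) * (4/pi)^0 * sqrt(2152)
= 0.5 * 1.000000 * 46.389654
= 23.1948

23.1948


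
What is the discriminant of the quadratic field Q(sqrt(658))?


For K = Q(sqrt(d)) with d squarefree: disc(K) = d if d = 1 mod 4, and disc(K) = 4d if d = 2 or 3 mod 4.
Here d = 658, and d mod 4 = 2.
d = 2 mod 4, not 1 (O_K = Z[sqrt(d)]), so disc(K) = 4d = 4 * (658) = 2632

2632


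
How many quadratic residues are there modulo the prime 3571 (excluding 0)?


For prime p, the number of non-zero quadratic residues is (p-1)/2.
= (3571-1)/2
= 1785

1785


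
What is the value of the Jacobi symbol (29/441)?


Compute (29/441) via quadratic reciprocity:
  reciprocity: (29/441) -> +(441/29)
  reduce: (6/29)
  pull out 2: (2/29) = -1  (since 29 mod 8 = 5)
  reciprocity: (3/29) -> +(29/3)
  reduce: (2/3)
  pull out 2: (2/3) = -1  (since 3 mod 8 = 3)
  (1/3) = 1
Product of signs = 1

1


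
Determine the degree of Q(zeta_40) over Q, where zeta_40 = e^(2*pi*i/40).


The degree equals Euler's totient phi(40).
40 = 2^3 * 5
phi(40) = 16

16


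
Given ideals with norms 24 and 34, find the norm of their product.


N(IJ) = N(I) * N(J)
= 24 * 34
= 816

816


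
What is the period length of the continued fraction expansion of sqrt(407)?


Run the CF algorithm for sqrt(407).
a_0 = floor(sqrt(407)) = 20; set m_0=0, q_0=1.
Recurrence: m' = q*a - m,  q' = (d - m'^2)/q,  a' = floor((a_0 + m')/q').
  step 1: m=20, q=7, a=5
  step 2: m=15, q=26, a=1
  step 3: m=11, q=11, a=2
  step 4: m=11, q=26, a=1
  step 5: m=15, q=7, a=5
  step 6: m=20, q=1, a=40
a_6 = 2*a_0 = 40, so the period closes here.
sqrt(407) = [20; 5, 1, 2, 1, 5, 40]
Period length = 6

6


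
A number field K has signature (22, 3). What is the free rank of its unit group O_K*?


By Dirichlet's unit theorem:
rank = r1 + r2 - 1
= 22 + 3 - 1
= 24

24


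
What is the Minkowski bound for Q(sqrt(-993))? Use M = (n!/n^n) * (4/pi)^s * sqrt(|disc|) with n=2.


d = -993, d mod 4 = 3, so disc(K) = 4d = -3972; |disc(K)| = 3972
Imaginary quadratic field, so n = 2, s = r2 = 1, r1 = 0
M = (n!/n^n) * (4/pi)^s * sqrt(|disc(K)|) = (2!/2^2) * (4/pi)^1 * sqrt(3972)
= 0.5 * 1.273240 * 63.023805
= 40.1222

40.1222


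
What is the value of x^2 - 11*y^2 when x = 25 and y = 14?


x^2 - d*y^2
= 25^2 - 11*14^2
= 625 - 2156
= -1531

-1531


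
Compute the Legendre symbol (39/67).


p = 67 is prime, so compute (39/67) with the reciprocity algorithm (Jacobi-symbol steps: pull out 2s via (2/n), flip via reciprocity, reduce):
  reciprocity: (39/67) -> -(67/39)
  reduce: (28/39)
  pull out 2: (2/39) = +1  (since 39 mod 8 = 7)
  pull out 2: (2/39) = +1  (since 39 mod 8 = 7)
  reciprocity: (7/39) -> -(39/7)
  reduce: (4/7)
  pull out 2: (2/7) = +1  (since 7 mod 8 = 7)
  pull out 2: (2/7) = +1  (since 7 mod 8 = 7)
  (1/7) = 1
Product of signs = 1
(39/67) = 1

1


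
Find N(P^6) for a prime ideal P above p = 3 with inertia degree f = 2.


N(P^a) = p^(a*f)
= 3^(6*2)
= 3^12
= 531441

531441


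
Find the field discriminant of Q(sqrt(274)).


For K = Q(sqrt(d)) with d squarefree: disc(K) = d if d = 1 mod 4, and disc(K) = 4d if d = 2 or 3 mod 4.
Here d = 274, and d mod 4 = 2.
d = 2 mod 4, not 1 (O_K = Z[sqrt(d)]), so disc(K) = 4d = 4 * (274) = 1096

1096


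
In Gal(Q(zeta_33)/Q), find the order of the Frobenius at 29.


The Frobenius at p in Gal(Q(zeta_n)/Q) = (Z/nZ)* is the class of p, so its order is ord_33(29), the smallest k >= 1 with 29^k = 1 mod 33.
n = 33 = 3 * 11, phi(33) = 20; the order divides phi(n).
Divisors of 20: 1, 2, 4, 5, 10, 20
Repeated squaring mod 33: 29^1 = 29, 29^2 = 16, 29^4 = 25, 29^8 = 31, 29^16 = 4
Test divisors in increasing order:
  k=1: 29^1 = 29 mod 33
  k=2: 29^2 = 16 mod 33
  k=4: 29^4 = 25 mod 33
  k=5: 29^5 = 25 * 29 = 32 mod 33
  k=10: 29^10 = 31 * 16 = 1 mod 33  <- first divisor giving 1
Order = 10

10


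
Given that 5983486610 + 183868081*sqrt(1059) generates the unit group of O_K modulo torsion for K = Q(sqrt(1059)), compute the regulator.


epsilon = 5983486610 + 183868081*sqrt(1059)
= 1.1967e+10
R = ln(1.1967e+10)
= 23.2054

23.2054


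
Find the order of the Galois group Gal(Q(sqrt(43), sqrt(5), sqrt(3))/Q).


The 3 square roots of distinct primes are multiplicatively independent over Q,
so [K:Q] = 2^3 and Gal(K/Q) is isomorphic to (Z/2Z)^3.
|Gal| = 2^3 = 8

8


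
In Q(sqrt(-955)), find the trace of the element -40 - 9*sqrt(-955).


Tr(a + b*sqrt(d)) = (a + b*sqrt(d)) + (a - b*sqrt(d)) = 2a
= 2 * (-40)
= -80

-80


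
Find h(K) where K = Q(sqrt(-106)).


K = Q(sqrt(-106)). d mod 4 = 2, so D = disc(K) = 4d = -424
h(K) equals the number of primitive reduced positive-definite forms (a, b, c) = a*x^2 + b*x*y + c*y^2 with b^2 - 4ac = D,
where reduced means |b| <= a <= c, with b >= 0 whenever |b| = a or a = c, and primitive means gcd(a, b, c) = 1.
Reduced forces 3a^2 <= |D| = 424, so 1 <= a <= 11; b must have the parity of D, and c = (b^2 - D)/(4a) must be an integer >= a.
Enumerate a = 1..11, b in [-a, a]:
  a=1: (1, 0, 106)  [1]
  a=2: (2, 0, 53)  [1]
  a=3..4: none
  a=5: (5, -4, 22), (5, 4, 22)  [2]
  a=6..9: none
  a=10: (10, -4, 11), (10, 4, 11)  [2]
  a=11: none
Total reduced forms: 1 + 1 + 2 + 2 = 6
h = 6

6


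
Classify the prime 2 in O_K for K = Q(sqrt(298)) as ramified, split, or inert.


K = Q(sqrt(298)). Since d mod 4 = 2, disc(K) = 1192.
Check p | disc: 1192 mod 2 = 0.
p divides disc, so p ramifies: (p) = P^2 with e=2, f=1, g=1.
Therefore p is ramified.

ramified


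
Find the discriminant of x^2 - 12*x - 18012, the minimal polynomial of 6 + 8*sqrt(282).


The element 6 + 8*sqrt(282) has minimal polynomial:
x^2 - 12*x - 18012
Discriminant = (-12)^2 - 4*(-18012)
= 144 + 72048
= 72192

72192


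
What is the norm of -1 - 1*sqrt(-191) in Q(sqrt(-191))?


N(a + b*sqrt(d)) = a^2 - d*b^2
= (-1)^2 - (-191)*(-1)^2
= 1 + 191
= 192

192


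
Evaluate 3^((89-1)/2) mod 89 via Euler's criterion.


p = 89 is prime and the exponent is (p-1)/2 = 44, so by Euler's criterion 3^44 = (3/89) = +1 or -1 mod 89.
Compute by square-and-multiply:
  44 = 32 + 8 + 4 (binary 101100)
  Repeated squaring mod 89: 3^1 = 3, 3^2 = 9, 3^4 = 81, 3^8 = 64, 3^16 = 2, 3^32 = 4
  3^44 = 3^32 * 3^8 * 3^4 = 4 * 64 * 81 mod 89
    4 * 64 = 256 = 78 mod 89
    78 * 81 = 6318 = 88 mod 89
  3^44 = 88 mod 89
Result 88 = p - 1 = -1 mod 89: 3 is a quadratic non-residue mod 89. As a residue in [0, p-1] the value is 88.
3^44 mod 89 = 88

88


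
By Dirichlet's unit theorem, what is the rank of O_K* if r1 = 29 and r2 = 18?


By Dirichlet's unit theorem:
rank = r1 + r2 - 1
= 29 + 18 - 1
= 46

46


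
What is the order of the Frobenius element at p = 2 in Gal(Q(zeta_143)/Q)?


The Frobenius at p in Gal(Q(zeta_n)/Q) = (Z/nZ)* is the class of p, so its order is ord_143(2), the smallest k >= 1 with 2^k = 1 mod 143.
n = 143 = 11 * 13, phi(143) = 120; the order divides phi(n).
Divisors of 120: 1, 2, 3, 4, 5, 6, 8, 10, 12, 15, 20, 24, 30, 40, 60, 120
Repeated squaring mod 143: 2^1 = 2, 2^2 = 4, 2^4 = 16, 2^8 = 113, 2^16 = 42, 2^32 = 48, 2^64 = 16
Test divisors in increasing order:
  k=1: 2^1 = 2 mod 143
  k=2: 2^2 = 4 mod 143
  k=3: 2^3 = 4 * 2 = 8 mod 143
  k=4: 2^4 = 16 mod 143
  k=5: 2^5 = 16 * 2 = 32 mod 143
  k=6: 2^6 = 16 * 4 = 64 mod 143
  k=8: 2^8 = 113 mod 143
  k=10: 2^10 = 113 * 4 = 23 mod 143
  k=12: 2^12 = 113 * 16 = 92 mod 143
  k=15: 2^15 = 113 * 16 * 4 * 2 = 21 mod 143
  k=20: 2^20 = 42 * 16 = 100 mod 143
  k=24: 2^24 = 42 * 113 = 27 mod 143
  k=30: 2^30 = 42 * 113 * 16 * 4 = 12 mod 143
  k=40: 2^40 = 48 * 113 = 133 mod 143
  k=60: 2^60 = 48 * 42 * 113 * 16 = 1 mod 143  <- first divisor giving 1
Order = 60

60


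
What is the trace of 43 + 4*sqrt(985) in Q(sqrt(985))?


Tr(a + b*sqrt(d)) = (a + b*sqrt(d)) + (a - b*sqrt(d)) = 2a
= 2 * (43)
= 86

86


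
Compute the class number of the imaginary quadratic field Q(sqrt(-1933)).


K = Q(sqrt(-1933)). d mod 4 = 3, so D = disc(K) = 4d = -7732
h(K) equals the number of primitive reduced positive-definite forms (a, b, c) = a*x^2 + b*x*y + c*y^2 with b^2 - 4ac = D,
where reduced means |b| <= a <= c, with b >= 0 whenever |b| = a or a = c, and primitive means gcd(a, b, c) = 1.
Reduced forces 3a^2 <= |D| = 7732, so 1 <= a <= 50; b must have the parity of D, and c = (b^2 - D)/(4a) must be an integer >= a.
Enumerate a = 1..50, b in [-a, a]:
  a=1: (1, 0, 1933)  [1]
  a=2: (2, 2, 967)  [1]
  a=3..10: none
  a=11: (11, -10, 178), (11, 10, 178)  [2]
  a=12: none
  a=13: (13, -4, 149), (13, 4, 149)  [2]
  a=14..18: none
  a=19: (19, -18, 106), (19, 18, 106)  [2]
  a=20..21: none
  a=22: (22, -10, 89), (22, 10, 89)  [2]
  a=23..25: none
  a=26: (26, -22, 79), (26, 22, 79)  [2]
  a=27..30: none
  a=31: (31, -24, 67), (31, 24, 67)  [2]
  a=32..36: none
  a=37: (37, -36, 61), (37, 36, 61)  [2]
  a=38: (38, -18, 53), (38, 18, 53)  [2]
  a=39..50: none
Total reduced forms: 1 + 1 + 2 + 2 + 2 + 2 + 2 + 2 + 2 + 2 = 18
h = 18

18


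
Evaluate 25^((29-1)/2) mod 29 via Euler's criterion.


p = 29 is prime and the exponent is (p-1)/2 = 14, so by Euler's criterion 25^14 = (25/29) = +1 or -1 mod 29.
Compute by square-and-multiply:
  14 = 8 + 4 + 2 (binary 1110)
  Repeated squaring mod 29: 25^1 = 25, 25^2 = 16, 25^4 = 24, 25^8 = 25
  25^14 = 25^8 * 25^4 * 25^2 = 25 * 24 * 16 mod 29
    25 * 24 = 600 = 20 mod 29
    20 * 16 = 320 = 1 mod 29
  25^14 = 1 mod 29
Result 1: 25 is a quadratic residue mod 29.
25^14 mod 29 = 1

1


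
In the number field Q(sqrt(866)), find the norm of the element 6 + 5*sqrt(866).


N(a + b*sqrt(d)) = a^2 - d*b^2
= (6)^2 - (866)*(5)^2
= 36 - 21650
= -21614

-21614


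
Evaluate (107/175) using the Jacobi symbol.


Compute (107/175) via quadratic reciprocity:
  reciprocity: (107/175) -> -(175/107)
  reduce: (68/107)
  pull out 2: (2/107) = -1  (since 107 mod 8 = 3)
  pull out 2: (2/107) = -1  (since 107 mod 8 = 3)
  reciprocity: (17/107) -> +(107/17)
  reduce: (5/17)
  reciprocity: (5/17) -> +(17/5)
  reduce: (2/5)
  pull out 2: (2/5) = -1  (since 5 mod 8 = 5)
  (1/5) = 1
Product of signs = 1

1


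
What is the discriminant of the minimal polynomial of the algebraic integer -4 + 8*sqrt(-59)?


The element -4 + 8*sqrt(-59) has minimal polynomial:
x^2 + 8*x + 3792
Discriminant = (8)^2 - 4*(3792)
= 64 - 15168
= -15104

-15104


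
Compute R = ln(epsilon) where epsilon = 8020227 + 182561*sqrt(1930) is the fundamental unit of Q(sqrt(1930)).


epsilon = 8020227 + 182561*sqrt(1930)
= 1.6040e+07
R = ln(1.6040e+07)
= 16.5906

16.5906


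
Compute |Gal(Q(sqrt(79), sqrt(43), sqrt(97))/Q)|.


The 3 square roots of distinct primes are multiplicatively independent over Q,
so [K:Q] = 2^3 and Gal(K/Q) is isomorphic to (Z/2Z)^3.
|Gal| = 2^3 = 8

8


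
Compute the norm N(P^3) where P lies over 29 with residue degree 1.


N(P^a) = p^(a*f)
= 29^(3*1)
= 29^3
= 24389

24389


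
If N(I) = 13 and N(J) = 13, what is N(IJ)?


N(IJ) = N(I) * N(J)
= 13 * 13
= 169

169


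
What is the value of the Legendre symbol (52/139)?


p = 139 is prime, so compute (52/139) with the reciprocity algorithm (Jacobi-symbol steps: pull out 2s via (2/n), flip via reciprocity, reduce):
  pull out 2: (2/139) = -1  (since 139 mod 8 = 3)
  pull out 2: (2/139) = -1  (since 139 mod 8 = 3)
  reciprocity: (13/139) -> +(139/13)
  reduce: (9/13)
  reciprocity: (9/13) -> +(13/9)
  reduce: (4/9)
  pull out 2: (2/9) = +1  (since 9 mod 8 = 1)
  pull out 2: (2/9) = +1  (since 9 mod 8 = 1)
  (1/9) = 1
Product of signs = 1
(52/139) = 1

1


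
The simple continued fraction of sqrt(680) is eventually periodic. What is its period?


Run the CF algorithm for sqrt(680).
a_0 = floor(sqrt(680)) = 26; set m_0=0, q_0=1.
Recurrence: m' = q*a - m,  q' = (d - m'^2)/q,  a' = floor((a_0 + m')/q').
  step 1: m=26, q=4, a=13
  step 2: m=26, q=1, a=52
a_2 = 2*a_0 = 52, so the period closes here.
sqrt(680) = [26; 13, 52]
Period length = 2

2


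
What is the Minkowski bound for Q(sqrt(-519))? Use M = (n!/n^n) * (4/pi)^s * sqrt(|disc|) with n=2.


d = -519, d mod 4 = 1, so disc(K) = d = -519; |disc(K)| = 519
Imaginary quadratic field, so n = 2, s = r2 = 1, r1 = 0
M = (n!/n^n) * (4/pi)^s * sqrt(|disc(K)|) = (2!/2^2) * (4/pi)^1 * sqrt(519)
= 0.5 * 1.273240 * 22.781571
= 14.5032

14.5032


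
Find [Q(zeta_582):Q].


The degree equals Euler's totient phi(582).
582 = 2 * 3 * 97
phi(582) = 192

192


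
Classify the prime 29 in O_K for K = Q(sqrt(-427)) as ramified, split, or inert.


K = Q(sqrt(-427)). Since d mod 4 = 1, disc(K) = -427.
Check p | disc: -427 mod 29 = 8.
p does not divide disc. Compute Legendre symbol (d/p):
8^((29-1)/2) mod 29 = -1
(d/p) = -1, so p is inert: (p) stays prime with e=1, f=2, g=1.
Therefore p is inert.

inert


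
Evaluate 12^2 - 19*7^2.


x^2 - d*y^2
= 12^2 - 19*7^2
= 144 - 931
= -787

-787


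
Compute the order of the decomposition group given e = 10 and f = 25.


|D_P| = e * f
= 10 * 25
= 250

250


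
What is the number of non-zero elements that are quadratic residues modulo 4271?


For prime p, the number of non-zero quadratic residues is (p-1)/2.
= (4271-1)/2
= 2135

2135


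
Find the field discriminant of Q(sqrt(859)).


For K = Q(sqrt(d)) with d squarefree: disc(K) = d if d = 1 mod 4, and disc(K) = 4d if d = 2 or 3 mod 4.
Here d = 859, and d mod 4 = 3.
d = 3 mod 4, not 1 (O_K = Z[sqrt(d)]), so disc(K) = 4d = 4 * (859) = 3436

3436


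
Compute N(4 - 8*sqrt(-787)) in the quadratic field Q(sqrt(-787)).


N(a + b*sqrt(d)) = a^2 - d*b^2
= (4)^2 - (-787)*(-8)^2
= 16 + 50368
= 50384

50384


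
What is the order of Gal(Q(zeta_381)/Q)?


|Gal(Q(zeta_381)/Q)| = phi(381)
= 252

252


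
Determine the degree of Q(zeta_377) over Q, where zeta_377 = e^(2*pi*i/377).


The degree equals Euler's totient phi(377).
377 = 13 * 29
phi(377) = 336

336


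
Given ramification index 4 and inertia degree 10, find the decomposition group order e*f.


|D_P| = e * f
= 4 * 10
= 40

40


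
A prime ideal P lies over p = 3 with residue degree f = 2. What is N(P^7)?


N(P^a) = p^(a*f)
= 3^(7*2)
= 3^14
= 4782969

4782969


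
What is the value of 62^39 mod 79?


p = 79 is prime and the exponent is (p-1)/2 = 39, so by Euler's criterion 62^39 = (62/79) = +1 or -1 mod 79.
Compute by square-and-multiply:
  39 = 32 + 4 + 2 + 1 (binary 100111)
  Repeated squaring mod 79: 62^1 = 62, 62^2 = 52, 62^4 = 18, 62^8 = 8, 62^16 = 64, 62^32 = 67
  62^39 = 62^32 * 62^4 * 62^2 * 62^1 = 67 * 18 * 52 * 62 mod 79
    67 * 18 = 1206 = 21 mod 79
    21 * 52 = 1092 = 65 mod 79
    65 * 62 = 4030 = 1 mod 79
  62^39 = 1 mod 79
Result 1: 62 is a quadratic residue mod 79.
62^39 mod 79 = 1

1


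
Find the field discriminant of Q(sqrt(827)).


For K = Q(sqrt(d)) with d squarefree: disc(K) = d if d = 1 mod 4, and disc(K) = 4d if d = 2 or 3 mod 4.
Here d = 827, and d mod 4 = 3.
d = 3 mod 4, not 1 (O_K = Z[sqrt(d)]), so disc(K) = 4d = 4 * (827) = 3308

3308


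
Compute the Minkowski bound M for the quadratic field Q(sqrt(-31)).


d = -31, d mod 4 = 1, so disc(K) = d = -31; |disc(K)| = 31
Imaginary quadratic field, so n = 2, s = r2 = 1, r1 = 0
M = (n!/n^n) * (4/pi)^s * sqrt(|disc(K)|) = (2!/2^2) * (4/pi)^1 * sqrt(31)
= 0.5 * 1.273240 * 5.567764
= 3.5445

3.5445


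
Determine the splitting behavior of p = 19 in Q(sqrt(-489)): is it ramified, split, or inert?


K = Q(sqrt(-489)). Since d mod 4 = 3, disc(K) = -1956.
Check p | disc: -1956 mod 19 = 1.
p does not divide disc. Compute Legendre symbol (d/p):
5^((19-1)/2) mod 19 = 1
(d/p) = 1, so p splits: (p) = P*P' with e=1, f=1, g=2.
Therefore p is split.

split


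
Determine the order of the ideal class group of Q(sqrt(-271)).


K = Q(sqrt(-271)). d mod 4 = 1, so D = disc(K) = d = -271
h(K) equals the number of primitive reduced positive-definite forms (a, b, c) = a*x^2 + b*x*y + c*y^2 with b^2 - 4ac = D,
where reduced means |b| <= a <= c, with b >= 0 whenever |b| = a or a = c, and primitive means gcd(a, b, c) = 1.
Reduced forces 3a^2 <= |D| = 271, so 1 <= a <= 9; b must have the parity of D, and c = (b^2 - D)/(4a) must be an integer >= a.
Enumerate a = 1..9, b in [-a, a]:
  a=1: (1, 1, 68)  [1]
  a=2: (2, -1, 34), (2, 1, 34)  [2]
  a=3: none
  a=4: (4, -1, 17), (4, 1, 17)  [2]
  a=5: (5, -3, 14), (5, 3, 14)  [2]
  a=6: none
  a=7: (7, -3, 10), (7, 3, 10)  [2]
  a=8: (8, -7, 10), (8, 7, 10)  [2]
  a=9: none
Total reduced forms: 1 + 2 + 2 + 2 + 2 + 2 = 11
h = 11

11


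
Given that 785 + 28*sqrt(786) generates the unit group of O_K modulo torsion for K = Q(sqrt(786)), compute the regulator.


epsilon = 785 + 28*sqrt(786)
= 1569.9994
R = ln(1569.9994)
= 7.3588

7.3588


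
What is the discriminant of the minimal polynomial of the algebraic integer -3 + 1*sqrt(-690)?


The element -3 + 1*sqrt(-690) has minimal polynomial:
x^2 + 6*x + 699
Discriminant = (6)^2 - 4*(699)
= 36 - 2796
= -2760

-2760


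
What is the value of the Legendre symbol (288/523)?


p = 523 is prime, so compute (288/523) with the reciprocity algorithm (Jacobi-symbol steps: pull out 2s via (2/n), flip via reciprocity, reduce):
  pull out 2: (2/523) = -1  (since 523 mod 8 = 3)
  pull out 2: (2/523) = -1  (since 523 mod 8 = 3)
  pull out 2: (2/523) = -1  (since 523 mod 8 = 3)
  pull out 2: (2/523) = -1  (since 523 mod 8 = 3)
  pull out 2: (2/523) = -1  (since 523 mod 8 = 3)
  reciprocity: (9/523) -> +(523/9)
  reduce: (1/9)
  (1/9) = 1
Product of signs = -1
(288/523) = -1

-1


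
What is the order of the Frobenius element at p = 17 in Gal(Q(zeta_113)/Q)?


The Frobenius at p in Gal(Q(zeta_n)/Q) = (Z/nZ)* is the class of p, so its order is ord_113(17), the smallest k >= 1 with 17^k = 1 mod 113.
n = 113 = 113, phi(113) = 112; the order divides phi(n).
Divisors of 112: 1, 2, 4, 7, 8, 14, 16, 28, 56, 112
Repeated squaring mod 113: 17^1 = 17, 17^2 = 63, 17^4 = 14, 17^8 = 83, 17^16 = 109, 17^32 = 16, 17^64 = 30
Test divisors in increasing order:
  k=1: 17^1 = 17 mod 113
  k=2: 17^2 = 63 mod 113
  k=4: 17^4 = 14 mod 113
  k=7: 17^7 = 14 * 63 * 17 = 78 mod 113
  k=8: 17^8 = 83 mod 113
  k=14: 17^14 = 83 * 14 * 63 = 95 mod 113
  k=16: 17^16 = 109 mod 113
  k=28: 17^28 = 109 * 83 * 14 = 98 mod 113
  k=56: 17^56 = 16 * 109 * 83 = 112 mod 113
  k=112: 17^112 = 30 * 16 * 109 = 1 mod 113  <- first divisor giving 1
Order = 112

112


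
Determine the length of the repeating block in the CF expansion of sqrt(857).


Run the CF algorithm for sqrt(857).
a_0 = floor(sqrt(857)) = 29; set m_0=0, q_0=1.
Recurrence: m' = q*a - m,  q' = (d - m'^2)/q,  a' = floor((a_0 + m')/q').
  step 1: m=29, q=16, a=3
  step 2: m=19, q=31, a=1
  step 3: m=12, q=23, a=1
  step 4: m=11, q=32, a=1
  step 5: m=21, q=13, a=3
  step 6: m=18, q=41, a=1
  step 7: m=23, q=8, a=6
  step 8: m=25, q=29, a=1
  step 9: m=4, q=29, a=1
  step 10: m=25, q=8, a=6
  step 11: m=23, q=41, a=1
  step 12: m=18, q=13, a=3
  step 13: m=21, q=32, a=1
  step 14: m=11, q=23, a=1
  step 15: m=12, q=31, a=1
  step 16: m=19, q=16, a=3
  step 17: m=29, q=1, a=58
a_17 = 2*a_0 = 58, so the period closes here.
sqrt(857) = [29; 3, 1, 1, 1, 3, 1, 6, 1, 1, 6, 1, 3, 1, 1, 1, 3, 58]
Period length = 17

17


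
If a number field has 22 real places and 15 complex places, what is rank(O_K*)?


By Dirichlet's unit theorem:
rank = r1 + r2 - 1
= 22 + 15 - 1
= 36

36


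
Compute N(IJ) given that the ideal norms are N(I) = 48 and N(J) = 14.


N(IJ) = N(I) * N(J)
= 48 * 14
= 672

672


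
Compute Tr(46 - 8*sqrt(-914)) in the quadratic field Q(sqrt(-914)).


Tr(a + b*sqrt(d)) = (a + b*sqrt(d)) + (a - b*sqrt(d)) = 2a
= 2 * (46)
= 92

92


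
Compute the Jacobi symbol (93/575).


Compute (93/575) via quadratic reciprocity:
  reciprocity: (93/575) -> +(575/93)
  reduce: (17/93)
  reciprocity: (17/93) -> +(93/17)
  reduce: (8/17)
  pull out 2: (2/17) = +1  (since 17 mod 8 = 1)
  pull out 2: (2/17) = +1  (since 17 mod 8 = 1)
  pull out 2: (2/17) = +1  (since 17 mod 8 = 1)
  (1/17) = 1
Product of signs = 1

1


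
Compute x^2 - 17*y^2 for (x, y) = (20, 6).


x^2 - d*y^2
= 20^2 - 17*6^2
= 400 - 612
= -212

-212


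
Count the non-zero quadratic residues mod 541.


For prime p, the number of non-zero quadratic residues is (p-1)/2.
= (541-1)/2
= 270

270


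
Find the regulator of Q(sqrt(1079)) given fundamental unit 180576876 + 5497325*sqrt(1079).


epsilon = 180576876 + 5497325*sqrt(1079)
= 3.6115e+08
R = ln(3.6115e+08)
= 19.7048

19.7048


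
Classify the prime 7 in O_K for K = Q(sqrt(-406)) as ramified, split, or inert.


K = Q(sqrt(-406)). Since d mod 4 = 2, disc(K) = -1624.
Check p | disc: -1624 mod 7 = 0.
p divides disc, so p ramifies: (p) = P^2 with e=2, f=1, g=1.
Therefore p is ramified.

ramified


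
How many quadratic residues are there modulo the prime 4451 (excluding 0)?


For prime p, the number of non-zero quadratic residues is (p-1)/2.
= (4451-1)/2
= 2225

2225


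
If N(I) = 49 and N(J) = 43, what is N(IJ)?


N(IJ) = N(I) * N(J)
= 49 * 43
= 2107

2107


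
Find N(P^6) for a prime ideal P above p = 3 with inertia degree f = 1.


N(P^a) = p^(a*f)
= 3^(6*1)
= 3^6
= 729

729


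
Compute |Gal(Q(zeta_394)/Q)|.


|Gal(Q(zeta_394)/Q)| = phi(394)
= 196

196


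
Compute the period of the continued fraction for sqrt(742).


Run the CF algorithm for sqrt(742).
a_0 = floor(sqrt(742)) = 27; set m_0=0, q_0=1.
Recurrence: m' = q*a - m,  q' = (d - m'^2)/q,  a' = floor((a_0 + m')/q').
  step 1: m=27, q=13, a=4
  step 2: m=25, q=9, a=5
  step 3: m=20, q=38, a=1
  step 4: m=18, q=11, a=4
  step 5: m=26, q=6, a=8
  step 6: m=22, q=43, a=1
  step 7: m=21, q=7, a=6
  step 8: m=21, q=43, a=1
  step 9: m=22, q=6, a=8
  step 10: m=26, q=11, a=4
  step 11: m=18, q=38, a=1
  step 12: m=20, q=9, a=5
  step 13: m=25, q=13, a=4
  step 14: m=27, q=1, a=54
a_14 = 2*a_0 = 54, so the period closes here.
sqrt(742) = [27; 4, 5, 1, 4, 8, 1, 6, 1, 8, 4, 1, 5, 4, 54]
Period length = 14

14


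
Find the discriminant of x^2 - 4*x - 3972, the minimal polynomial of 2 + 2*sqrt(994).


The element 2 + 2*sqrt(994) has minimal polynomial:
x^2 - 4*x - 3972
Discriminant = (-4)^2 - 4*(-3972)
= 16 + 15888
= 15904

15904


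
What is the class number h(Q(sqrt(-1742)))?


K = Q(sqrt(-1742)). d mod 4 = 2, so D = disc(K) = 4d = -6968
h(K) equals the number of primitive reduced positive-definite forms (a, b, c) = a*x^2 + b*x*y + c*y^2 with b^2 - 4ac = D,
where reduced means |b| <= a <= c, with b >= 0 whenever |b| = a or a = c, and primitive means gcd(a, b, c) = 1.
Reduced forces 3a^2 <= |D| = 6968, so 1 <= a <= 48; b must have the parity of D, and c = (b^2 - D)/(4a) must be an integer >= a.
Enumerate a = 1..48, b in [-a, a]:
  a=1: (1, 0, 1742)  [1]
  a=2: (2, 0, 871)  [1]
  a=3: (3, -2, 581), (3, 2, 581)  [2]
  a=4..5: none
  a=6: (6, -4, 291), (6, 4, 291)  [2]
  a=7: (7, -2, 249), (7, 2, 249)  [2]
  a=8: none
  a=9: (9, -4, 194), (9, 4, 194)  [2]
  a=10..12: none
  a=13: (13, 0, 134)  [1]
  a=14: (14, -12, 127), (14, 12, 127)  [2]
  a=15..16: none
  a=17: (17, -6, 103), (17, 6, 103)  [2]
  a=18: (18, -4, 97), (18, 4, 97)  [2]
  a=19: (19, -10, 93), (19, 10, 93)  [2]
  a=20: none
  a=21: (21, -16, 86), (21, -2, 83), (21, 2, 83), (21, 16, 86)  [4]
  a=22: none
  a=23: (23, -22, 81), (23, 22, 81)  [2]
  a=24..25: none
  a=26: (26, 0, 67)  [1]
  a=27: (27, -22, 69), (27, 22, 69)  [2]
  a=28..30: none
  a=31: (31, -10, 57), (31, 10, 57)  [2]
  a=32..33: none
  a=34: (34, -28, 57), (34, 28, 57)  [2]
  a=35..36: none
  a=37: (37, -32, 54), (37, 32, 54)  [2]
  a=38: (38, -28, 51), (38, 28, 51)  [2]
  a=39: (39, -26, 49), (39, 26, 49)  [2]
  a=40: none
  a=41: (41, -24, 46), (41, 24, 46)  [2]
  a=42: (42, -40, 51), (42, -16, 43), (42, 16, 43), (42, 40, 51)  [4]
  a=43..48: none
Total reduced forms: 1 + 1 + 2 + 2 + 2 + 2 + 1 + 2 + 2 + 2 + 2 + 4 + 2 + 1 + 2 + 2 + 2 + 2 + 2 + 2 + 2 + 4 = 44
h = 44

44


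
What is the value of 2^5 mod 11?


p = 11 is prime and the exponent is (p-1)/2 = 5, so by Euler's criterion 2^5 = (2/11) = +1 or -1 mod 11.
Compute by square-and-multiply:
  5 = 4 + 1 (binary 101)
  Repeated squaring mod 11: 2^1 = 2, 2^2 = 4, 2^4 = 5
  2^5 = 2^4 * 2^1 = 5 * 2 mod 11
    5 * 2 = 10 = 10 mod 11
  2^5 = 10 mod 11
Result 10 = p - 1 = -1 mod 11: 2 is a quadratic non-residue mod 11. As a residue in [0, p-1] the value is 10.
2^5 mod 11 = 10

10


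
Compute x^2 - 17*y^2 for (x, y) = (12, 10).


x^2 - d*y^2
= 12^2 - 17*10^2
= 144 - 1700
= -1556

-1556


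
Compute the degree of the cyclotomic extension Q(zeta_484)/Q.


The degree equals Euler's totient phi(484).
484 = 2^2 * 11^2
phi(484) = 220

220


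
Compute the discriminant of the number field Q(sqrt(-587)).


For K = Q(sqrt(d)) with d squarefree: disc(K) = d if d = 1 mod 4, and disc(K) = 4d if d = 2 or 3 mod 4.
Here d = -587, and d mod 4 = 1.
d = 1 mod 4 (O_K = Z[(1+sqrt(d))/2]), so disc(K) = d = -587

-587


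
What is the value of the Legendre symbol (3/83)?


p = 83 is prime, so compute (3/83) with the reciprocity algorithm (Jacobi-symbol steps: pull out 2s via (2/n), flip via reciprocity, reduce):
  reciprocity: (3/83) -> -(83/3)
  reduce: (2/3)
  pull out 2: (2/3) = -1  (since 3 mod 8 = 3)
  (1/3) = 1
Product of signs = 1
(3/83) = 1

1


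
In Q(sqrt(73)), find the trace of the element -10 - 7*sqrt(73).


Tr(a + b*sqrt(d)) = (a + b*sqrt(d)) + (a - b*sqrt(d)) = 2a
= 2 * (-10)
= -20

-20


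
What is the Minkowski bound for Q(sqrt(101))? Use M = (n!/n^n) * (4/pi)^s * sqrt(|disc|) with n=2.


d = 101, d mod 4 = 1, so disc(K) = d = 101; |disc(K)| = 101
Real quadratic field, so n = 2, s = r2 = 0, r1 = 2
M = (n!/n^n) * (4/pi)^s * sqrt(|disc(K)|) = (2!/2^2) * (4/pi)^0 * sqrt(101)
= 0.5 * 1.000000 * 10.049876
= 5.0249

5.0249


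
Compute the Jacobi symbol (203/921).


Compute (203/921) via quadratic reciprocity:
  reciprocity: (203/921) -> +(921/203)
  reduce: (109/203)
  reciprocity: (109/203) -> +(203/109)
  reduce: (94/109)
  pull out 2: (2/109) = -1  (since 109 mod 8 = 5)
  reciprocity: (47/109) -> +(109/47)
  reduce: (15/47)
  reciprocity: (15/47) -> -(47/15)
  reduce: (2/15)
  pull out 2: (2/15) = +1  (since 15 mod 8 = 7)
  (1/15) = 1
Product of signs = 1

1


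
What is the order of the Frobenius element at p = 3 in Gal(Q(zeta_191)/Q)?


The Frobenius at p in Gal(Q(zeta_n)/Q) = (Z/nZ)* is the class of p, so its order is ord_191(3), the smallest k >= 1 with 3^k = 1 mod 191.
n = 191 = 191, phi(191) = 190; the order divides phi(n).
Divisors of 190: 1, 2, 5, 10, 19, 38, 95, 190
Repeated squaring mod 191: 3^1 = 3, 3^2 = 9, 3^4 = 81, 3^8 = 67, 3^16 = 96, 3^32 = 48, 3^64 = 12, 3^128 = 144
Test divisors in increasing order:
  k=1: 3^1 = 3 mod 191
  k=2: 3^2 = 9 mod 191
  k=5: 3^5 = 81 * 3 = 52 mod 191
  k=10: 3^10 = 67 * 9 = 30 mod 191
  k=19: 3^19 = 96 * 9 * 3 = 109 mod 191
  k=38: 3^38 = 48 * 81 * 9 = 39 mod 191
  k=95: 3^95 = 12 * 96 * 67 * 81 * 9 * 3 = 1 mod 191  <- first divisor giving 1
Order = 95

95


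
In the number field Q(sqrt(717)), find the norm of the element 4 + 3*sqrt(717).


N(a + b*sqrt(d)) = a^2 - d*b^2
= (4)^2 - (717)*(3)^2
= 16 - 6453
= -6437

-6437


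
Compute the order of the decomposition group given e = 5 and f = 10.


|D_P| = e * f
= 5 * 10
= 50

50


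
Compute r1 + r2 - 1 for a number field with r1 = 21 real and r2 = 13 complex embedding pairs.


By Dirichlet's unit theorem:
rank = r1 + r2 - 1
= 21 + 13 - 1
= 33

33


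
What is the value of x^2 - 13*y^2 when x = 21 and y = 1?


x^2 - d*y^2
= 21^2 - 13*1^2
= 441 - 13
= 428

428


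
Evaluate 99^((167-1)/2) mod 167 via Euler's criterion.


p = 167 is prime and the exponent is (p-1)/2 = 83, so by Euler's criterion 99^83 = (99/167) = +1 or -1 mod 167.
Compute by square-and-multiply:
  83 = 64 + 16 + 2 + 1 (binary 1010011)
  Repeated squaring mod 167: 99^1 = 99, 99^2 = 115, 99^4 = 32, 99^8 = 22, 99^16 = 150, 99^32 = 122, 99^64 = 21
  99^83 = 99^64 * 99^16 * 99^2 * 99^1 = 21 * 150 * 115 * 99 mod 167
    21 * 150 = 3150 = 144 mod 167
    144 * 115 = 16560 = 27 mod 167
    27 * 99 = 2673 = 1 mod 167
  99^83 = 1 mod 167
Result 1: 99 is a quadratic residue mod 167.
99^83 mod 167 = 1

1


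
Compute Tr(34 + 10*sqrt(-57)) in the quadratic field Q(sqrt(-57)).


Tr(a + b*sqrt(d)) = (a + b*sqrt(d)) + (a - b*sqrt(d)) = 2a
= 2 * (34)
= 68

68


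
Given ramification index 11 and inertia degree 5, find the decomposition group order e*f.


|D_P| = e * f
= 11 * 5
= 55

55


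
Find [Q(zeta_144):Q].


The degree equals Euler's totient phi(144).
144 = 2^4 * 3^2
phi(144) = 48

48


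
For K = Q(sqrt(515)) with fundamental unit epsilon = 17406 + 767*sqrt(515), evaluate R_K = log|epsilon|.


epsilon = 17406 + 767*sqrt(515)
= 34812.0000
R = ln(34812.0000)
= 10.4577

10.4577


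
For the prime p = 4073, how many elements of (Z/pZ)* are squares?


For prime p, the number of non-zero quadratic residues is (p-1)/2.
= (4073-1)/2
= 2036

2036


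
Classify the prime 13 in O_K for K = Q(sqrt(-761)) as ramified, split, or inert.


K = Q(sqrt(-761)). Since d mod 4 = 3, disc(K) = -3044.
Check p | disc: -3044 mod 13 = 11.
p does not divide disc. Compute Legendre symbol (d/p):
6^((13-1)/2) mod 13 = -1
(d/p) = -1, so p is inert: (p) stays prime with e=1, f=2, g=1.
Therefore p is inert.

inert


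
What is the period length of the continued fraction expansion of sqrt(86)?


Run the CF algorithm for sqrt(86).
a_0 = floor(sqrt(86)) = 9; set m_0=0, q_0=1.
Recurrence: m' = q*a - m,  q' = (d - m'^2)/q,  a' = floor((a_0 + m')/q').
  step 1: m=9, q=5, a=3
  step 2: m=6, q=10, a=1
  step 3: m=4, q=7, a=1
  step 4: m=3, q=11, a=1
  step 5: m=8, q=2, a=8
  step 6: m=8, q=11, a=1
  step 7: m=3, q=7, a=1
  step 8: m=4, q=10, a=1
  step 9: m=6, q=5, a=3
  step 10: m=9, q=1, a=18
a_10 = 2*a_0 = 18, so the period closes here.
sqrt(86) = [9; 3, 1, 1, 1, 8, 1, 1, 1, 3, 18]
Period length = 10

10


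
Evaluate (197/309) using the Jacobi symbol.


Compute (197/309) via quadratic reciprocity:
  reciprocity: (197/309) -> +(309/197)
  reduce: (112/197)
  pull out 2: (2/197) = -1  (since 197 mod 8 = 5)
  pull out 2: (2/197) = -1  (since 197 mod 8 = 5)
  pull out 2: (2/197) = -1  (since 197 mod 8 = 5)
  pull out 2: (2/197) = -1  (since 197 mod 8 = 5)
  reciprocity: (7/197) -> +(197/7)
  reduce: (1/7)
  (1/7) = 1
Product of signs = 1

1


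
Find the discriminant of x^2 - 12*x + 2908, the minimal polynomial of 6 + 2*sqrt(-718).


The element 6 + 2*sqrt(-718) has minimal polynomial:
x^2 - 12*x + 2908
Discriminant = (-12)^2 - 4*(2908)
= 144 - 11632
= -11488

-11488
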